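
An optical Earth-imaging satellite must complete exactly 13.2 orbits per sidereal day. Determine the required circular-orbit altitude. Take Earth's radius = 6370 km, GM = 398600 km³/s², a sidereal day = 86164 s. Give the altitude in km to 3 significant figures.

Required period T = 86164 / 13.2 = 6527.6 s.
From T = 2π√(a³/μ): a = (μ T²/4π²)^(1/3) = (398600 × 6527.6² / 4π²)^(1/3) = 7549 km.
Altitude h = a − R = 7549 − 6370 = 1179 km.

1180 km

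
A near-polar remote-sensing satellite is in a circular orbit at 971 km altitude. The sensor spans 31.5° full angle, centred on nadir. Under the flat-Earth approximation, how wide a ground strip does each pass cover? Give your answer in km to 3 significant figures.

548 km

Half-angle = 31.5°/2 = 15.75°.
Swath width ≈ 2h·tan(θ/2) = 2 × 971 × tan(15.75°) = 547.7 km.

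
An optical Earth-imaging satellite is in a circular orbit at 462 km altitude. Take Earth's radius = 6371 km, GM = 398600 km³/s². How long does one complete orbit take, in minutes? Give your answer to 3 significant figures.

Semi-major axis a = 6371 + 462 = 6833 km. Period T = 2π√(a³/μ) = 2π√(6833³/398600) = 5621.2 s = 93.69 min.

93.7 min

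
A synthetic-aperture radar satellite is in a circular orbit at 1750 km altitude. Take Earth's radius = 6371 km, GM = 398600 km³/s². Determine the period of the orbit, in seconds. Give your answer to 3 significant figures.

Semi-major axis a = 6371 + 1750 = 8121 km. Period T = 2π√(a³/μ) = 2π√(8121³/398600) = 7283.3 s = 121.39 min.

7280 seconds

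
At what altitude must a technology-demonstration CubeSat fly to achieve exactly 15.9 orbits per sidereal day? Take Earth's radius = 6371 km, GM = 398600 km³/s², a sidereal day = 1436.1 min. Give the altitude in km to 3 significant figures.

Required period T = 86166 / 15.9 = 5419.2 s.
From T = 2π√(a³/μ): a = (μ T²/4π²)^(1/3) = (398600 × 5419.2² / 4π²)^(1/3) = 6668 km.
Altitude h = a − R = 6668 − 6371 = 297 km.

297 km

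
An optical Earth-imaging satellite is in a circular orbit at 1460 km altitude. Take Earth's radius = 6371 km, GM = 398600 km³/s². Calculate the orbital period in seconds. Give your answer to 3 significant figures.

Semi-major axis a = 6371 + 1460 = 7831 km. Period T = 2π√(a³/μ) = 2π√(7831³/398600) = 6896.6 s = 114.94 min.

6900 seconds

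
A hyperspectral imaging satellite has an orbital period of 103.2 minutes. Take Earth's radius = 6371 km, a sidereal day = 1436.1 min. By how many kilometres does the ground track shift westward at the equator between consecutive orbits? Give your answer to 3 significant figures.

2880 km

T = 103.2 min = 6192.0 s.
During one orbit Earth rotates (6192.0 / 86166) × 360° = 25.87°.
At the equator that is 25.87° × (2π·6371/360) km/° = 25.87 × 111.2 = 2877 km.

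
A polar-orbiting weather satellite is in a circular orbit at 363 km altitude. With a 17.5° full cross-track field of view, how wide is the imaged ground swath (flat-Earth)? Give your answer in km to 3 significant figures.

112 km

Half-angle = 17.5°/2 = 8.75°.
Swath width ≈ 2h·tan(θ/2) = 2 × 363 × tan(8.75°) = 111.7 km.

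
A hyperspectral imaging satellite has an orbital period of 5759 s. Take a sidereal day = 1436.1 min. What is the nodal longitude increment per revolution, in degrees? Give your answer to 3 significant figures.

During one orbit Earth rotates (5759.0 / 86166) × 360° = 24.06°.

24.1°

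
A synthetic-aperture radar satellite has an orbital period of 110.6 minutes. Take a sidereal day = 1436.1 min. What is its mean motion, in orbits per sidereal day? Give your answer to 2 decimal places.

T = 110.6 min = 6636.0 s.
Orbits per sidereal day = 86166 / 6636.0 = 12.985.

12.98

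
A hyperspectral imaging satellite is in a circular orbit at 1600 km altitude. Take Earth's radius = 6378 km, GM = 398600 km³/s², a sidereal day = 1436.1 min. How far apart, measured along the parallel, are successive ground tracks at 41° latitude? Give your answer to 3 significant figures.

2490 km

Semi-major axis a = 6378 + 1600 = 7978 km. Period T = 2π√(a³/μ) = 2π√(7978³/398600) = 7091.7 s = 118.20 min.
Node shift per orbit = (7091.7/86166) × 360° = 29.63°.
Equatorial spacing = 29.63 × 111.3 km/° = 3298 km.
At 41° latitude, spacing = 3298 × cos(41°) = 2489 km.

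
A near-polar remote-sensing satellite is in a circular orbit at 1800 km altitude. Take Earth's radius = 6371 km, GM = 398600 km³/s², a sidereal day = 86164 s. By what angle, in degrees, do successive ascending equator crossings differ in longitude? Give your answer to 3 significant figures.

30.7°

Semi-major axis a = 6371 + 1800 = 8171 km. Period T = 2π√(a³/μ) = 2π√(8171³/398600) = 7350.6 s = 122.51 min.
During one orbit Earth rotates (7350.6 / 86164) × 360° = 30.71°.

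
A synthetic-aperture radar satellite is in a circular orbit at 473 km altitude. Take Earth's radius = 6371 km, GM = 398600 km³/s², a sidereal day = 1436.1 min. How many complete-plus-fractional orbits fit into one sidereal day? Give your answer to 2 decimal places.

15.29

Semi-major axis a = 6371 + 473 = 6844 km. Period T = 2π√(a³/μ) = 2π√(6844³/398600) = 5634.8 s = 93.91 min.
Orbits per sidereal day = 86166 / 5634.8 = 15.292.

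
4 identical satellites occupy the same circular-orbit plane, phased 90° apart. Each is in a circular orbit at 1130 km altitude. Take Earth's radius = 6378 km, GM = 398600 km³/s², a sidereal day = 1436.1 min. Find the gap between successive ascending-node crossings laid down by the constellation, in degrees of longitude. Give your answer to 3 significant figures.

Semi-major axis a = 6378 + 1130 = 7508 km. Period T = 2π√(a³/μ) = 2π√(7508³/398600) = 6474.4 s = 107.91 min.
Single-satellite node shift = (6474.4/86166) × 360° = 27.05°.
With 4 satellites evenly phased, successive equator crossings are 27.05/4 = 6.762° apart.

6.76°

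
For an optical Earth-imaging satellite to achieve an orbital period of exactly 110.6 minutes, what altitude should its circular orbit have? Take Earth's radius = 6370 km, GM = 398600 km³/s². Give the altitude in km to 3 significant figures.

1260 km

T = 110.6 min = 6636.0 s.
From T = 2π√(a³/μ): a = (μ T²/4π²)^(1/3) = (398600 × 6636.0² / 4π²)^(1/3) = 7632 km.
Altitude h = a − R = 7632 − 6370 = 1262 km.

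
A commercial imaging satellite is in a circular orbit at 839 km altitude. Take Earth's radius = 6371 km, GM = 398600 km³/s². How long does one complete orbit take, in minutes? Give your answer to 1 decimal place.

Semi-major axis a = 6371 + 839 = 7210 km. Period T = 2π√(a³/μ) = 2π√(7210³/398600) = 6092.8 s = 101.55 min.

101.5 min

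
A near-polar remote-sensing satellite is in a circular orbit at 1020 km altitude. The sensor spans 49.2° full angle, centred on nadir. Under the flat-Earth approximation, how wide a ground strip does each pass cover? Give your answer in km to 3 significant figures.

Half-angle = 49.2°/2 = 24.6°.
Swath width ≈ 2h·tan(θ/2) = 2 × 1020 × tan(24.6°) = 934.0 km.

934 km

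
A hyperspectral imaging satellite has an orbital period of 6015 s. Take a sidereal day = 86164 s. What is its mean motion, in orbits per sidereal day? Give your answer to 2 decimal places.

14.32

Orbits per sidereal day = 86164 / 6015.0 = 14.325.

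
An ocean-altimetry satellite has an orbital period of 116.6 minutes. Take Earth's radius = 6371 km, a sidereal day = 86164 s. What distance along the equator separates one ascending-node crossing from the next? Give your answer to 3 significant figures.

T = 116.6 min = 6996.0 s.
During one orbit Earth rotates (6996.0 / 86164) × 360° = 29.23°.
At the equator that is 29.23° × (2π·6371/360) km/° = 29.23 × 111.2 = 3250 km.

3250 km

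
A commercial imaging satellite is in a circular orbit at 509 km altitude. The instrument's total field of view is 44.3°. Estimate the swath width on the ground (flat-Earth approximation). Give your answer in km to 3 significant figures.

Half-angle = 44.3°/2 = 22.15°.
Swath width ≈ 2h·tan(θ/2) = 2 × 509 × tan(22.15°) = 414.4 km.

414 km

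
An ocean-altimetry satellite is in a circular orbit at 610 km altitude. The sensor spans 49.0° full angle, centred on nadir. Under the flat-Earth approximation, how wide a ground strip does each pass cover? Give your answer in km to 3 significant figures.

556 km

Half-angle = 49.0°/2 = 24.5°.
Swath width ≈ 2h·tan(θ/2) = 2 × 610 × tan(24.5°) = 556.0 km.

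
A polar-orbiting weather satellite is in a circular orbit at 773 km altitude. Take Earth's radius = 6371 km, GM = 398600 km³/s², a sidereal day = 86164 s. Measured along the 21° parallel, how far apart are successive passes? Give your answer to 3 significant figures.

Semi-major axis a = 6371 + 773 = 7144 km. Period T = 2π√(a³/μ) = 2π√(7144³/398600) = 6009.3 s = 100.15 min.
Node shift per orbit = (6009.3/86164) × 360° = 25.11°.
Equatorial spacing = 25.11 × 111.2 km/° = 2792 km.
At 21° latitude, spacing = 2792 × cos(21°) = 2606 km.

2610 km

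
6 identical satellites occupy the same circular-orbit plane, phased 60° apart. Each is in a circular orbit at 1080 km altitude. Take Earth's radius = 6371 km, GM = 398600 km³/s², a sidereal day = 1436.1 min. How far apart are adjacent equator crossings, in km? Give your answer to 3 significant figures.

496 km

Semi-major axis a = 6371 + 1080 = 7451 km. Period T = 2π√(a³/μ) = 2π√(7451³/398600) = 6400.8 s = 106.68 min.
Single-satellite node shift = (6400.8/86166) × 360° = 26.74°.
With 6 satellites evenly phased, successive equator crossings are 26.74/6 = 4.457° apart.
That is 4.457 × 111.2 = 496 km at the equator.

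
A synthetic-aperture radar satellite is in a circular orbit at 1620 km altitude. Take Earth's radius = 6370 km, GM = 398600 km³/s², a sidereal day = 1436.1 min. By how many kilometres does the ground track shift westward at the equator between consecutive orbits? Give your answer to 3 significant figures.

Semi-major axis a = 6370 + 1620 = 7990 km. Period T = 2π√(a³/μ) = 2π√(7990³/398600) = 7107.7 s = 118.46 min.
During one orbit Earth rotates (7107.7 / 86166) × 360° = 29.70°.
At the equator that is 29.70° × (2π·6370/360) km/° = 29.70 × 111.2 = 3302 km.

3300 km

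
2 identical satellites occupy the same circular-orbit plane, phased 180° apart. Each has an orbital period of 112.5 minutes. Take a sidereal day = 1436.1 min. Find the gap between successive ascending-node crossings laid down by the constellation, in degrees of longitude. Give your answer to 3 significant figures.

14.1°

T = 112.5 min = 6750.0 s.
Single-satellite node shift = (6750.0/86166) × 360° = 28.20°.
With 2 satellites evenly phased, successive equator crossings are 28.20/2 = 14.101° apart.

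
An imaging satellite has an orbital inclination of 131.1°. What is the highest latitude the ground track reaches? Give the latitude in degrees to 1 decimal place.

Retrograde orbit: the ground track reaches ±(180° − i) = ±(180 − 131.1) = ±48.9°.

48.9°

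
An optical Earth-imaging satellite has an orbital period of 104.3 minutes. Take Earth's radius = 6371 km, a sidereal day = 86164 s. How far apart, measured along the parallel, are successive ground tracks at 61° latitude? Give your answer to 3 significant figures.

T = 104.3 min = 6258.0 s.
Node shift per orbit = (6258.0/86164) × 360° = 26.15°.
Equatorial spacing = 26.15 × 111.2 km/° = 2907 km.
At 61° latitude, spacing = 2907 × cos(61°) = 1410 km.

1410 km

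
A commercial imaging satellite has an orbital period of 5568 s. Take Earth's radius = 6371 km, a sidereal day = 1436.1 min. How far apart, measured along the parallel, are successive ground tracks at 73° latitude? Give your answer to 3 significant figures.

756 km

Node shift per orbit = (5568.0/86166) × 360° = 23.26°.
Equatorial spacing = 23.26 × 111.2 km/° = 2587 km.
At 73° latitude, spacing = 2587 × cos(73°) = 756 km.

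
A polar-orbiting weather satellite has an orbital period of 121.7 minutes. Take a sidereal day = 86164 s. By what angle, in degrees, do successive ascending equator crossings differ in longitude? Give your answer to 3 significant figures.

T = 121.7 min = 7302.0 s.
During one orbit Earth rotates (7302.0 / 86164) × 360° = 30.51°.

30.5°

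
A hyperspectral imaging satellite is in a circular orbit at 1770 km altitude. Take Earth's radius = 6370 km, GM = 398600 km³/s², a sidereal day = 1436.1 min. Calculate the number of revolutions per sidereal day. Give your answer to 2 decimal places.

11.79

Semi-major axis a = 6370 + 1770 = 8140 km. Period T = 2π√(a³/μ) = 2π√(8140³/398600) = 7308.8 s = 121.81 min.
Orbits per sidereal day = 86166 / 7308.8 = 11.789.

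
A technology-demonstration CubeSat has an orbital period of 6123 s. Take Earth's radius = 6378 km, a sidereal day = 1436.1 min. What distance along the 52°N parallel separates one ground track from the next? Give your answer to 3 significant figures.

Node shift per orbit = (6123.0/86166) × 360° = 25.58°.
Equatorial spacing = 25.58 × 111.3 km/° = 2848 km.
At 52° latitude, spacing = 2848 × cos(52°) = 1753 km.

1750 km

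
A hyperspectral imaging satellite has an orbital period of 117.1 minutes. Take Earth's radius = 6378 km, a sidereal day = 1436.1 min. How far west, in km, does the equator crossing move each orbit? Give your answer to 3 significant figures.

3270 km

T = 117.1 min = 7026.0 s.
During one orbit Earth rotates (7026.0 / 86166) × 360° = 29.35°.
At the equator that is 29.35° × (2π·6378/360) km/° = 29.35 × 111.3 = 3268 km.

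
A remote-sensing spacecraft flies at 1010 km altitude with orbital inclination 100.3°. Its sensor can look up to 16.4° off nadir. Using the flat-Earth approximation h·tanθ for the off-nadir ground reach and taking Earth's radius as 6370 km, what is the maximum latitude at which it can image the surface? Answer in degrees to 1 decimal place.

Retrograde orbit: the ground track reaches ±(180° − i) = ±(180 − 100.3) = ±79.7°.
Sensor half-swath on the ground ≈ 1010·tan(16.4°) = 297 km = 2.67° of latitude.
Maximum observable latitude ≈ 79.7 + 2.67 = 82.4°.

82.4°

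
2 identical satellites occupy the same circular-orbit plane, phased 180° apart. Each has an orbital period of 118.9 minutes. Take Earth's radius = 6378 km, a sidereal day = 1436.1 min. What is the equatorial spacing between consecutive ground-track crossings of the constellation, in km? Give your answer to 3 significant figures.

1660 km

T = 118.9 min = 7134.0 s.
Single-satellite node shift = (7134.0/86166) × 360° = 29.81°.
With 2 satellites evenly phased, successive equator crossings are 29.81/2 = 14.903° apart.
That is 14.903 × 111.3 = 1659 km at the equator.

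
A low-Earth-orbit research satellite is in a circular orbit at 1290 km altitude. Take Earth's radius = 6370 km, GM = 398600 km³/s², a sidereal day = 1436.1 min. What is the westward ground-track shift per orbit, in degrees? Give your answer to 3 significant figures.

27.9°

Semi-major axis a = 6370 + 1290 = 7660 km. Period T = 2π√(a³/μ) = 2π√(7660³/398600) = 6672.0 s = 111.20 min.
During one orbit Earth rotates (6672.0 / 86166) × 360° = 27.88°.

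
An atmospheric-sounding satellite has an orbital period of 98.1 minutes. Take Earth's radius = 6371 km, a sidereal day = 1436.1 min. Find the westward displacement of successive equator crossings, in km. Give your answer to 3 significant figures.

T = 98.1 min = 5886.0 s.
During one orbit Earth rotates (5886.0 / 86166) × 360° = 24.59°.
At the equator that is 24.59° × (2π·6371/360) km/° = 24.59 × 111.2 = 2734 km.

2730 km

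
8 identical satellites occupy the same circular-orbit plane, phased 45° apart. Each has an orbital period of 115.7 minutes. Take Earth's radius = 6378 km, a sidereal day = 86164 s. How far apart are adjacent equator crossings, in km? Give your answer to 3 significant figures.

T = 115.7 min = 6942.0 s.
Single-satellite node shift = (6942.0/86164) × 360° = 29.00°.
With 8 satellites evenly phased, successive equator crossings are 29.00/8 = 3.626° apart.
That is 3.626 × 111.3 = 404 km at the equator.

404 km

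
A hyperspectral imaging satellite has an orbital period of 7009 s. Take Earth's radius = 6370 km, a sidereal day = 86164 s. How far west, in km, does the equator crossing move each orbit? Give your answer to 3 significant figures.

3260 km

During one orbit Earth rotates (7009.0 / 86164) × 360° = 29.28°.
At the equator that is 29.28° × (2π·6370/360) km/° = 29.28 × 111.2 = 3256 km.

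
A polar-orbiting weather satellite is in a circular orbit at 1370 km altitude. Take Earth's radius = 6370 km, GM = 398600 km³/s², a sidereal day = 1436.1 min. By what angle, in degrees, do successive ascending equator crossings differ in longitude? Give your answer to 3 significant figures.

Semi-major axis a = 6370 + 1370 = 7740 km. Period T = 2π√(a³/μ) = 2π√(7740³/398600) = 6776.8 s = 112.95 min.
During one orbit Earth rotates (6776.8 / 86166) × 360° = 28.31°.

28.3°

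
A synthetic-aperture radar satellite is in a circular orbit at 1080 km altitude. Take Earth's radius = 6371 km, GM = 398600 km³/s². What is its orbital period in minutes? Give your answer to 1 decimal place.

Semi-major axis a = 6371 + 1080 = 7451 km. Period T = 2π√(a³/μ) = 2π√(7451³/398600) = 6400.8 s = 106.68 min.

106.7 min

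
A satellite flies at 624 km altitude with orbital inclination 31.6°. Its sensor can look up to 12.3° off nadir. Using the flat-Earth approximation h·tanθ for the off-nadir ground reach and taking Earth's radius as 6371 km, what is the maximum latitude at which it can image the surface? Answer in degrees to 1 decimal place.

For a prograde orbit the ground track reaches latitude ±i = ±31.6°.
Sensor half-swath on the ground ≈ 624·tan(12.3°) = 136 km = 1.22° of latitude.
Maximum observable latitude ≈ 31.6 + 1.22 = 32.8°.

32.8°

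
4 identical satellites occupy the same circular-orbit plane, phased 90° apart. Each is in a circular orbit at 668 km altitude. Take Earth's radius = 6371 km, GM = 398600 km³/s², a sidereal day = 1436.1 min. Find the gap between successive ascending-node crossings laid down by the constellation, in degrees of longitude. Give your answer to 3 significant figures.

Semi-major axis a = 6371 + 668 = 7039 km. Period T = 2π√(a³/μ) = 2π√(7039³/398600) = 5877.3 s = 97.95 min.
Single-satellite node shift = (5877.3/86166) × 360° = 24.56°.
With 4 satellites evenly phased, successive equator crossings are 24.56/4 = 6.139° apart.

6.14°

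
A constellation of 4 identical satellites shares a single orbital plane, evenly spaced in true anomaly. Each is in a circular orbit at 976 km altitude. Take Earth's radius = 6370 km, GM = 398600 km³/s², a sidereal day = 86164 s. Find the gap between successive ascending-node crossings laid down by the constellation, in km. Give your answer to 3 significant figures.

728 km

Semi-major axis a = 6370 + 976 = 7346 km. Period T = 2π√(a³/μ) = 2π√(7346³/398600) = 6266.0 s = 104.43 min.
Single-satellite node shift = (6266.0/86164) × 360° = 26.18°.
With 4 satellites evenly phased, successive equator crossings are 26.18/4 = 6.545° apart.
That is 6.545 × 111.2 = 728 km at the equator.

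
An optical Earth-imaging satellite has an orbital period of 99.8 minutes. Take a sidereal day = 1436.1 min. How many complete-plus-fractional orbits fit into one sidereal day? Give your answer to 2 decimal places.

14.39

T = 99.8 min = 5988.0 s.
Orbits per sidereal day = 86166 / 5988.0 = 14.390.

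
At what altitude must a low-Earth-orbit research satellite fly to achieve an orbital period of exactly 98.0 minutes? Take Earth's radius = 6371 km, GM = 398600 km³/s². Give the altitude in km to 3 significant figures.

T = 98.0 min = 5880.0 s.
From T = 2π√(a³/μ): a = (μ T²/4π²)^(1/3) = (398600 × 5880.0² / 4π²)^(1/3) = 7041 km.
Altitude h = a − R = 7041 − 6371 = 670 km.

670 km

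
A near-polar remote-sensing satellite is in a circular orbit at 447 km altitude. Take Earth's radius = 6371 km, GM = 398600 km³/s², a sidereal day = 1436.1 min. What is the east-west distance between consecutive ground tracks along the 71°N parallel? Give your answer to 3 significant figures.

Semi-major axis a = 6371 + 447 = 6818 km. Period T = 2π√(a³/μ) = 2π√(6818³/398600) = 5602.7 s = 93.38 min.
Node shift per orbit = (5602.7/86166) × 360° = 23.41°.
Equatorial spacing = 23.41 × 111.2 km/° = 2603 km.
At 71° latitude, spacing = 2603 × cos(71°) = 847 km.

847 km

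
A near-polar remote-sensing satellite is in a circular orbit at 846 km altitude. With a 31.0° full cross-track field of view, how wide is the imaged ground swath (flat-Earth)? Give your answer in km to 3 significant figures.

Half-angle = 31.0°/2 = 15.5°.
Swath width ≈ 2h·tan(θ/2) = 2 × 846 × tan(15.5°) = 469.2 km.

469 km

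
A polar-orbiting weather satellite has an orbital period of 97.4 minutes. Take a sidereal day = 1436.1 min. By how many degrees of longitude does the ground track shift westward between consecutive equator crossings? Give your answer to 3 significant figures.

T = 97.4 min = 5844.0 s.
During one orbit Earth rotates (5844.0 / 86166) × 360° = 24.42°.

24.4°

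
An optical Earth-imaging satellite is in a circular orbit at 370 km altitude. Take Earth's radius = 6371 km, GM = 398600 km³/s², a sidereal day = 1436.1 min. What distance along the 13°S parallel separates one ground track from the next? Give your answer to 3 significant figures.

Semi-major axis a = 6371 + 370 = 6741 km. Period T = 2π√(a³/μ) = 2π√(6741³/398600) = 5508.0 s = 91.80 min.
Node shift per orbit = (5508.0/86166) × 360° = 23.01°.
Equatorial spacing = 23.01 × 111.2 km/° = 2559 km.
At 13° latitude, spacing = 2559 × cos(13°) = 2493 km.

2490 km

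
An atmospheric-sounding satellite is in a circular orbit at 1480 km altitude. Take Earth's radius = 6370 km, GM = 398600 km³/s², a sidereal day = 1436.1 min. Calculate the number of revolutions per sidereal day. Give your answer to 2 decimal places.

12.45

Semi-major axis a = 6370 + 1480 = 7850 km. Period T = 2π√(a³/μ) = 2π√(7850³/398600) = 6921.7 s = 115.36 min.
Orbits per sidereal day = 86166 / 6921.7 = 12.449.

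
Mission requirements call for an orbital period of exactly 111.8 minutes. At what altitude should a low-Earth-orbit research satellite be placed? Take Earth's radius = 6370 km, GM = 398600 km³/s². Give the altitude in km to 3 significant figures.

1320 km

T = 111.8 min = 6708.0 s.
From T = 2π√(a³/μ): a = (μ T²/4π²)^(1/3) = (398600 × 6708.0² / 4π²)^(1/3) = 7688 km.
Altitude h = a − R = 7688 − 6370 = 1318 km.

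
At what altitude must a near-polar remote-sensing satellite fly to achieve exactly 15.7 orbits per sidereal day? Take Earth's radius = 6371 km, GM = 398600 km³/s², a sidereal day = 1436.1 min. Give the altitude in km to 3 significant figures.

354 km

Required period T = 86166 / 15.7 = 5488.3 s.
From T = 2π√(a³/μ): a = (μ T²/4π²)^(1/3) = (398600 × 5488.3² / 4π²)^(1/3) = 6725 km.
Altitude h = a − R = 6725 − 6371 = 354 km.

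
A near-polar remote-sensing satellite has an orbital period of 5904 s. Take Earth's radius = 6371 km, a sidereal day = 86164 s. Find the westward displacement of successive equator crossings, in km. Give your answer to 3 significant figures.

During one orbit Earth rotates (5904.0 / 86164) × 360° = 24.67°.
At the equator that is 24.67° × (2π·6371/360) km/° = 24.67 × 111.2 = 2743 km.

2740 km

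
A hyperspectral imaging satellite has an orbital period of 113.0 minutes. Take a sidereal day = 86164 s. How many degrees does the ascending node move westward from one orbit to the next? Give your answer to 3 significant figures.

T = 113.0 min = 6780.0 s.
During one orbit Earth rotates (6780.0 / 86164) × 360° = 28.33°.

28.3°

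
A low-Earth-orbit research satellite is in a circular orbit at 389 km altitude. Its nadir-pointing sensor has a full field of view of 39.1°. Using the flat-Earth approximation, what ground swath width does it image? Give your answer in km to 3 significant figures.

276 km

Half-angle = 39.1°/2 = 19.55°.
Swath width ≈ 2h·tan(θ/2) = 2 × 389 × tan(19.55°) = 276.3 km.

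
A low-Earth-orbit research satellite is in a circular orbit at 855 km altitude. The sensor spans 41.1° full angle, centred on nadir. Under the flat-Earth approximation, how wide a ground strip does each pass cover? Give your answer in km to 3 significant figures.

Half-angle = 41.1°/2 = 20.55°.
Swath width ≈ 2h·tan(θ/2) = 2 × 855 × tan(20.55°) = 641.0 km.

641 km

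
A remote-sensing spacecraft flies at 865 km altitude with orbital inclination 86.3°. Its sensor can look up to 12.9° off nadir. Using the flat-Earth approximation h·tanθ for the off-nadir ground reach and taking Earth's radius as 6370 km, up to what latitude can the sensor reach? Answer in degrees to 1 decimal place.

For a prograde orbit the ground track reaches latitude ±i = ±86.3°.
Sensor half-swath on the ground ≈ 865·tan(12.9°) = 198 km = 1.78° of latitude.
Maximum observable latitude ≈ 86.3 + 1.78 = 88.1°.

88.1°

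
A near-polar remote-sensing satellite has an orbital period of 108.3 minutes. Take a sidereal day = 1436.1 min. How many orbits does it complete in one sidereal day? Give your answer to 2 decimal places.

T = 108.3 min = 6498.0 s.
Orbits per sidereal day = 86166 / 6498.0 = 13.260.

13.26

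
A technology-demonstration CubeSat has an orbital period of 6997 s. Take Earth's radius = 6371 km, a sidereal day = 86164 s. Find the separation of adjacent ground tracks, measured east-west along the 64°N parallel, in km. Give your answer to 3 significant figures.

1430 km

Node shift per orbit = (6997.0/86164) × 360° = 29.23°.
Equatorial spacing = 29.23 × 111.2 km/° = 3251 km.
At 64° latitude, spacing = 3251 × cos(64°) = 1425 km.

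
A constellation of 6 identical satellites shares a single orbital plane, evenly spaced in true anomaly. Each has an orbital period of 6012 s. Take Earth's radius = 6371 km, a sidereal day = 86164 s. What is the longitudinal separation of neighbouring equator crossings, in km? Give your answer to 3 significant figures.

Single-satellite node shift = (6012.0/86164) × 360° = 25.12°.
With 6 satellites evenly phased, successive equator crossings are 25.12/6 = 4.186° apart.
That is 4.186 × 111.2 = 466 km at the equator.

466 km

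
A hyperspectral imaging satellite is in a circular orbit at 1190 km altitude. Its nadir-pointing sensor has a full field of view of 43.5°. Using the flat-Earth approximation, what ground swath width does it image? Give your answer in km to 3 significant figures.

Half-angle = 43.5°/2 = 21.75°.
Swath width ≈ 2h·tan(θ/2) = 2 × 1190 × tan(21.75°) = 949.5 km.

950 km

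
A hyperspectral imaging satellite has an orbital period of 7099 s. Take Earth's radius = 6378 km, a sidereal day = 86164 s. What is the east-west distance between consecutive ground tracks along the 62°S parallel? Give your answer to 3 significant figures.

1550 km

Node shift per orbit = (7099.0/86164) × 360° = 29.66°.
Equatorial spacing = 29.66 × 111.3 km/° = 3302 km.
At 62° latitude, spacing = 3302 × cos(62°) = 1550 km.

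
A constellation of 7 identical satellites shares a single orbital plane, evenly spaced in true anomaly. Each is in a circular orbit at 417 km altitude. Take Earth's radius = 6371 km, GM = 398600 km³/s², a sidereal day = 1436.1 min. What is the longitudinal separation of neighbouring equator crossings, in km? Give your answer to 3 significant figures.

Semi-major axis a = 6371 + 417 = 6788 km. Period T = 2π√(a³/μ) = 2π√(6788³/398600) = 5565.8 s = 92.76 min.
Single-satellite node shift = (5565.8/86166) × 360° = 23.25°.
With 7 satellites evenly phased, successive equator crossings are 23.25/7 = 3.322° apart.
That is 3.322 × 111.2 = 369 km at the equator.

369 km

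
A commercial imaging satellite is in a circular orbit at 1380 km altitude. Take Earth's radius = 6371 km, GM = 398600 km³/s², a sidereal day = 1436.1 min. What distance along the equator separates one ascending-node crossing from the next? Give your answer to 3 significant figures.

3160 km

Semi-major axis a = 6371 + 1380 = 7751 km. Period T = 2π√(a³/μ) = 2π√(7751³/398600) = 6791.2 s = 113.19 min.
During one orbit Earth rotates (6791.2 / 86166) × 360° = 28.37°.
At the equator that is 28.37° × (2π·6371/360) km/° = 28.37 × 111.2 = 3155 km.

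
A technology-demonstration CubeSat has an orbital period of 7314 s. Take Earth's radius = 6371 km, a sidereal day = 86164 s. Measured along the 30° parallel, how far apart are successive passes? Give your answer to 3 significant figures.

Node shift per orbit = (7314.0/86164) × 360° = 30.56°.
Equatorial spacing = 30.56 × 111.2 km/° = 3398 km.
At 30° latitude, spacing = 3398 × cos(30°) = 2943 km.

2940 km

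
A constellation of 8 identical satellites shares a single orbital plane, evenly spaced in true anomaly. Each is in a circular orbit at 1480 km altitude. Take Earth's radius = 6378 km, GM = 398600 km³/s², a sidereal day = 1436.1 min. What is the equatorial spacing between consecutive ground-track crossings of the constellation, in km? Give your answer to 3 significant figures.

Semi-major axis a = 6378 + 1480 = 7858 km. Period T = 2π√(a³/μ) = 2π√(7858³/398600) = 6932.3 s = 115.54 min.
Single-satellite node shift = (6932.3/86166) × 360° = 28.96°.
With 8 satellites evenly phased, successive equator crossings are 28.96/8 = 3.620° apart.
That is 3.620 × 111.3 = 403 km at the equator.

403 km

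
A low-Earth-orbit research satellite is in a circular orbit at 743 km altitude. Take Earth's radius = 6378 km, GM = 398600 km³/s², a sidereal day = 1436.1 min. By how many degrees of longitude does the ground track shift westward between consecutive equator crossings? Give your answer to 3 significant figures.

Semi-major axis a = 6378 + 743 = 7121 km. Period T = 2π√(a³/μ) = 2π√(7121³/398600) = 5980.3 s = 99.67 min.
During one orbit Earth rotates (5980.3 / 86166) × 360° = 24.99°.

25.0°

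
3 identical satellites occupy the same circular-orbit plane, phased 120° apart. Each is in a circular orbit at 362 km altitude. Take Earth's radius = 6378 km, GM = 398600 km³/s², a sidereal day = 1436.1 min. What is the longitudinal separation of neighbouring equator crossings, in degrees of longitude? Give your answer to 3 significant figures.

7.67°

Semi-major axis a = 6378 + 362 = 6740 km. Period T = 2π√(a³/μ) = 2π√(6740³/398600) = 5506.8 s = 91.78 min.
Single-satellite node shift = (5506.8/86166) × 360° = 23.01°.
With 3 satellites evenly phased, successive equator crossings are 23.01/3 = 7.669° apart.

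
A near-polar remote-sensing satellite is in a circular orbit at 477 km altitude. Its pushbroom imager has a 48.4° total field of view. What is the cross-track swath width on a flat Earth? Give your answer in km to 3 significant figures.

429 km

Half-angle = 48.4°/2 = 24.2°.
Swath width ≈ 2h·tan(θ/2) = 2 × 477 × tan(24.2°) = 428.7 km.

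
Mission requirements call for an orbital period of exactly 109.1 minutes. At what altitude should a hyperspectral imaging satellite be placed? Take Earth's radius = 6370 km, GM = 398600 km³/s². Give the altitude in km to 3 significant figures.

T = 109.1 min = 6546.0 s.
From T = 2π√(a³/μ): a = (μ T²/4π²)^(1/3) = (398600 × 6546.0² / 4π²)^(1/3) = 7563 km.
Altitude h = a − R = 7563 − 6370 = 1193 km.

1190 km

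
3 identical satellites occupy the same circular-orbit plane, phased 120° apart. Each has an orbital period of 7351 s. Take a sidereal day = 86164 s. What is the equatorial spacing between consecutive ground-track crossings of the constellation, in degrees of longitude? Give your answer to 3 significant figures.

10.2°

Single-satellite node shift = (7351.0/86164) × 360° = 30.71°.
With 3 satellites evenly phased, successive equator crossings are 30.71/3 = 10.238° apart.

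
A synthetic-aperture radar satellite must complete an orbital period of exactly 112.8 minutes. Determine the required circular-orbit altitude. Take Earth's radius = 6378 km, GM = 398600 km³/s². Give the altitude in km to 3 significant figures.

T = 112.8 min = 6768.0 s.
From T = 2π√(a³/μ): a = (μ T²/4π²)^(1/3) = (398600 × 6768.0² / 4π²)^(1/3) = 7733 km.
Altitude h = a − R = 7733 − 6378 = 1355 km.

1360 km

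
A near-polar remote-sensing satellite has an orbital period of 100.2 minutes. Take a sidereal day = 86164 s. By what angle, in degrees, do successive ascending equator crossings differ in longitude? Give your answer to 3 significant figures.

T = 100.2 min = 6012.0 s.
During one orbit Earth rotates (6012.0 / 86164) × 360° = 25.12°.

25.1°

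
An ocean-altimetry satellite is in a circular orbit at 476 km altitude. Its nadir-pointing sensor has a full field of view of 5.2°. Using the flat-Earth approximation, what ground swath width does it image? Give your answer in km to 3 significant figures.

Half-angle = 5.2°/2 = 2.6°.
Swath width ≈ 2h·tan(θ/2) = 2 × 476 × tan(2.6°) = 43.2 km.

43.2 km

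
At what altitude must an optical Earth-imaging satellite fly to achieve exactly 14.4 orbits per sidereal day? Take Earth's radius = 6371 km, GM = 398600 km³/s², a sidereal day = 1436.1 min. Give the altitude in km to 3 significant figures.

753 km

Required period T = 86166 / 14.4 = 5983.8 s.
From T = 2π√(a³/μ): a = (μ T²/4π²)^(1/3) = (398600 × 5983.8² / 4π²)^(1/3) = 7124 km.
Altitude h = a − R = 7124 − 6371 = 753 km.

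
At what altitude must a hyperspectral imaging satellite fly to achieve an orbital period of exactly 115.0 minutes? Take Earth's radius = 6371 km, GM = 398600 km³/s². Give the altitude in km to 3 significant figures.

T = 115.0 min = 6900.0 s.
From T = 2π√(a³/μ): a = (μ T²/4π²)^(1/3) = (398600 × 6900.0² / 4π²)^(1/3) = 7834 km.
Altitude h = a − R = 7834 − 6371 = 1463 km.

1460 km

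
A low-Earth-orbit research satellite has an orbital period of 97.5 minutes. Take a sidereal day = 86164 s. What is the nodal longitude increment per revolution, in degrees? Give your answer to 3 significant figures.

T = 97.5 min = 5850.0 s.
During one orbit Earth rotates (5850.0 / 86164) × 360° = 24.44°.

24.4°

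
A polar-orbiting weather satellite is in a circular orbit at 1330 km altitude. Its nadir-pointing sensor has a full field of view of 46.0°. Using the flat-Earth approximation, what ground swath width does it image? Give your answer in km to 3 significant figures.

Half-angle = 46.0°/2 = 23°.
Swath width ≈ 2h·tan(θ/2) = 2 × 1330 × tan(23°) = 1129.1 km.

1130 km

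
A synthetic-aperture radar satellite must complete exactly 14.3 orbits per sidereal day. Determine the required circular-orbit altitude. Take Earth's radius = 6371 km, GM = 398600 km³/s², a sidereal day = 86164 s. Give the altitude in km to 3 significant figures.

786 km

Required period T = 86164 / 14.3 = 6025.5 s.
From T = 2π√(a³/μ): a = (μ T²/4π²)^(1/3) = (398600 × 6025.5² / 4π²)^(1/3) = 7157 km.
Altitude h = a − R = 7157 − 6371 = 786 km.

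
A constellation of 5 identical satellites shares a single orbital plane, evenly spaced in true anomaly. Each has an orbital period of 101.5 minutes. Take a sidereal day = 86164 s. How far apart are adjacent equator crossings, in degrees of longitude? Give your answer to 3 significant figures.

T = 101.5 min = 6090.0 s.
Single-satellite node shift = (6090.0/86164) × 360° = 25.44°.
With 5 satellites evenly phased, successive equator crossings are 25.44/5 = 5.089° apart.

5.09°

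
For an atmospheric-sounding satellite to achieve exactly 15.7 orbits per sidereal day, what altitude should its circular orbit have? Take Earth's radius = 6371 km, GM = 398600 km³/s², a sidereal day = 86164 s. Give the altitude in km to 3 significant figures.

Required period T = 86164 / 15.7 = 5488.2 s.
From T = 2π√(a³/μ): a = (μ T²/4π²)^(1/3) = (398600 × 5488.2² / 4π²)^(1/3) = 6725 km.
Altitude h = a − R = 6725 − 6371 = 354 km.

354 km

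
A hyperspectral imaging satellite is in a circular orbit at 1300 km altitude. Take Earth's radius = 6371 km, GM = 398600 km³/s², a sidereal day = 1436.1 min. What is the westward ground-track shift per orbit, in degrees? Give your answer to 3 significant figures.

Semi-major axis a = 6371 + 1300 = 7671 km. Period T = 2π√(a³/μ) = 2π√(7671³/398600) = 6686.4 s = 111.44 min.
During one orbit Earth rotates (6686.4 / 86166) × 360° = 27.94°.

27.9°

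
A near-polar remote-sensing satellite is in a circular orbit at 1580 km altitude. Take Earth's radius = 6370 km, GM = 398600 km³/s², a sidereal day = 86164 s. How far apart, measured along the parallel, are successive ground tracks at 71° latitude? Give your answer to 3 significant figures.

Semi-major axis a = 6370 + 1580 = 7950 km. Period T = 2π√(a³/μ) = 2π√(7950³/398600) = 7054.4 s = 117.57 min.
Node shift per orbit = (7054.4/86164) × 360° = 29.47°.
Equatorial spacing = 29.47 × 111.2 km/° = 3277 km.
At 71° latitude, spacing = 3277 × cos(71°) = 1067 km.

1070 km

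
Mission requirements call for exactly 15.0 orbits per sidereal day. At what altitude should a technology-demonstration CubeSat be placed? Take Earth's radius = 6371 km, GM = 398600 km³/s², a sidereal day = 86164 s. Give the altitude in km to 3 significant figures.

Required period T = 86164 / 15.0 = 5744.3 s.
From T = 2π√(a³/μ): a = (μ T²/4π²)^(1/3) = (398600 × 5744.3² / 4π²)^(1/3) = 6932 km.
Altitude h = a − R = 6932 − 6371 = 561 km.

561 km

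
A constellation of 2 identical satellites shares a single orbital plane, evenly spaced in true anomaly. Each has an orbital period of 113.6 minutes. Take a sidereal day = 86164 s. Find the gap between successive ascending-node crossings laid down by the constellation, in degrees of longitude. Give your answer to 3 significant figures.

T = 113.6 min = 6816.0 s.
Single-satellite node shift = (6816.0/86164) × 360° = 28.48°.
With 2 satellites evenly phased, successive equator crossings are 28.48/2 = 14.239° apart.

14.2°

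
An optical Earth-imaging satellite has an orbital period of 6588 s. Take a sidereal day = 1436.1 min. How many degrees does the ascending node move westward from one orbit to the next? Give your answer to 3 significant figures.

During one orbit Earth rotates (6588.0 / 86166) × 360° = 27.52°.

27.5°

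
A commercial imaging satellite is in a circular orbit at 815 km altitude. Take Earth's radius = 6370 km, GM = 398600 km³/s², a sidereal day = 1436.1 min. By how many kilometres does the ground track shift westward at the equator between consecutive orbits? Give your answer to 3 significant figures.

Semi-major axis a = 6370 + 815 = 7185 km. Period T = 2π√(a³/μ) = 2π√(7185³/398600) = 6061.1 s = 101.02 min.
During one orbit Earth rotates (6061.1 / 86166) × 360° = 25.32°.
At the equator that is 25.32° × (2π·6370/360) km/° = 25.32 × 111.2 = 2815 km.

2820 km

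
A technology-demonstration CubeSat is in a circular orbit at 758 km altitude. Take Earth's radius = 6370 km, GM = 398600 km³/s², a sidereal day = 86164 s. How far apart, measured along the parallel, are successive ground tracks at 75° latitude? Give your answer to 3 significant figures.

Semi-major axis a = 6370 + 758 = 7128 km. Period T = 2π√(a³/μ) = 2π√(7128³/398600) = 5989.1 s = 99.82 min.
Node shift per orbit = (5989.1/86164) × 360° = 25.02°.
Equatorial spacing = 25.02 × 111.2 km/° = 2782 km.
At 75° latitude, spacing = 2782 × cos(75°) = 720 km.

720 km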